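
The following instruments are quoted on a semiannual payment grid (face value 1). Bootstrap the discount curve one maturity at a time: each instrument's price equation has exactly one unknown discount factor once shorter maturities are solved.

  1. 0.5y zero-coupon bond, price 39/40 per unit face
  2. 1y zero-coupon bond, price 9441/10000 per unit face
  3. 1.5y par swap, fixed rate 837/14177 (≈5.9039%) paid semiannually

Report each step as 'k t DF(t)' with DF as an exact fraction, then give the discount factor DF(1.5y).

1 1/2 39/40
2 1 9441/10000
3 3/2 9163/10000
DF(1.5y) = 9163/10000 ≈ 0.916300

step 1 [0.5y] zero: DF = P = 39/40 ≈ 0.975000
step 2 [1y] zero: DF = P = 9441/10000 ≈ 0.944100
step 3 [1.5y] swap r/2=837/28354: DF=(1 − 837/28354·(0.975000+0.944100))/(1+837/28354) = 9163/10000 ≈ 0.916300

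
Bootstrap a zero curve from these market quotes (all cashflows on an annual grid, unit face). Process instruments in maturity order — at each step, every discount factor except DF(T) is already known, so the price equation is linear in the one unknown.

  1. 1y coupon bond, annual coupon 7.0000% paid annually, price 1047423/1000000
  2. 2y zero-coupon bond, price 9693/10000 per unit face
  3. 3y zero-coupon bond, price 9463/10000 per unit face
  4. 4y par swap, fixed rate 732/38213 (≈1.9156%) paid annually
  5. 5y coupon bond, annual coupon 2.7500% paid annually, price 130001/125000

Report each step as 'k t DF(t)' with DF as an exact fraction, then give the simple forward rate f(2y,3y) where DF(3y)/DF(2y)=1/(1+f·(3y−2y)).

1 1 9789/10000
2 2 9693/10000
3 3 9463/10000
4 4 2317/2500
5 5 9099/10000
f(2y,3y) = ((9693/10000)/(9463/10000) − 1)/(1) = 230/9463 ≈ 2.4305%

step 1 [1y] bond c/1=7/100: DF=(1047423/1000000 − 7/100·(0))/(1+7/100) = 9789/10000 ≈ 0.978900
step 2 [2y] zero: DF = P = 9693/10000 ≈ 0.969300
step 3 [3y] zero: DF = P = 9463/10000 ≈ 0.946300
step 4 [4y] swap r/1=732/38213: DF=(1 − 732/38213·(0.978900+0.969300+0.946300))/(1+732/38213) = 2317/2500 ≈ 0.926800
step 5 [5y] bond c/1=11/400: DF=(130001/125000 − 11/400·(0.978900+0.969300+0.946300+0.926800))/(1+11/400) = 9099/10000 ≈ 0.909900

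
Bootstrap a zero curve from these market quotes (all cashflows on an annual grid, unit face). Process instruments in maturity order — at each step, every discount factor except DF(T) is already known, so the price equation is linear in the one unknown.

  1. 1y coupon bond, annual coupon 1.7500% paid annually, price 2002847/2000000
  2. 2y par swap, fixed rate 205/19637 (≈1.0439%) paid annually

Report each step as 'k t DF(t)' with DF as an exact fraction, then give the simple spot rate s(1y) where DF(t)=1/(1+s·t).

step 1 [1y] bond c/1=7/400: DF=(2002847/2000000 − 7/400·(0))/(1+7/400) = 4921/5000 ≈ 0.984200
step 2 [2y] swap r/1=205/19637: DF=(1 − 205/19637·(0.984200))/(1+205/19637) = 1959/2000 ≈ 0.979500

1 1 4921/5000
2 2 1959/2000
s(1y) = (1/(4921/5000) − 1)/(1) = 79/4921 ≈ 1.6054%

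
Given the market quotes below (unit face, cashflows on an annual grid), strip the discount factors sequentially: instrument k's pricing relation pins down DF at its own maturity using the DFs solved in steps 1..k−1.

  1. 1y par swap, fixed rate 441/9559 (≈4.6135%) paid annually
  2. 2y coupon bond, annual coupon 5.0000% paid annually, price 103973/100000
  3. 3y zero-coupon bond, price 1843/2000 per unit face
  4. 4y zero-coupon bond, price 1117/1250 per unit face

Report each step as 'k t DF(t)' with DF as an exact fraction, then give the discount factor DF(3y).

1 1 9559/10000
2 2 9447/10000
3 3 1843/2000
4 4 1117/1250
DF(3y) = 1843/2000 ≈ 0.921500

step 1 [1y] swap r/1=441/9559: DF=(1 − 441/9559·(0))/(1+441/9559) = 9559/10000 ≈ 0.955900
step 2 [2y] bond c/1=1/20: DF=(103973/100000 − 1/20·(0.955900))/(1+1/20) = 9447/10000 ≈ 0.944700
step 3 [3y] zero: DF = P = 1843/2000 ≈ 0.921500
step 4 [4y] zero: DF = P = 1117/1250 ≈ 0.893600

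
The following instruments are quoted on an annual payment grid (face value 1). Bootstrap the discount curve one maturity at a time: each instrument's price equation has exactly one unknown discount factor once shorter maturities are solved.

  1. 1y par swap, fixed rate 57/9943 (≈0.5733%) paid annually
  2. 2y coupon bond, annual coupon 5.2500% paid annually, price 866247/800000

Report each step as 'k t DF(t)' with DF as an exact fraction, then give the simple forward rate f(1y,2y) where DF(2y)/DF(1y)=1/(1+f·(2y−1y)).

step 1 [1y] swap r/1=57/9943: DF=(1 − 57/9943·(0))/(1+57/9943) = 9943/10000 ≈ 0.994300
step 2 [2y] bond c/1=21/400: DF=(866247/800000 − 21/400·(0.994300))/(1+21/400) = 612/625 ≈ 0.979200

1 1 9943/10000
2 2 612/625
f(1y,2y) = ((9943/10000)/(612/625) − 1)/(1) = 151/9792 ≈ 1.5421%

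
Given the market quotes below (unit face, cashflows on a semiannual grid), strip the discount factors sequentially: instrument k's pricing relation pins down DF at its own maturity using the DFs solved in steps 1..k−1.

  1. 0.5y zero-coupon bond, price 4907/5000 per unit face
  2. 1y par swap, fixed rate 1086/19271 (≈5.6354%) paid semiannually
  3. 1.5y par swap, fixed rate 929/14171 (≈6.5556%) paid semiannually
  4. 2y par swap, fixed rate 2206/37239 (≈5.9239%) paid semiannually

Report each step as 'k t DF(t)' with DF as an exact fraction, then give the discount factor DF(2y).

step 1 [0.5y] zero: DF = P = 4907/5000 ≈ 0.981400
step 2 [1y] swap r/2=543/19271: DF=(1 − 543/19271·(0.981400))/(1+543/19271) = 9457/10000 ≈ 0.945700
step 3 [1.5y] swap r/2=929/28342: DF=(1 − 929/28342·(0.981400+0.945700))/(1+929/28342) = 9071/10000 ≈ 0.907100
step 4 [2y] swap r/2=1103/37239: DF=(1 − 1103/37239·(0.981400+0.945700+0.907100))/(1+1103/37239) = 8897/10000 ≈ 0.889700

1 1/2 4907/5000
2 1 9457/10000
3 3/2 9071/10000
4 2 8897/10000
DF(2y) = 8897/10000 ≈ 0.889700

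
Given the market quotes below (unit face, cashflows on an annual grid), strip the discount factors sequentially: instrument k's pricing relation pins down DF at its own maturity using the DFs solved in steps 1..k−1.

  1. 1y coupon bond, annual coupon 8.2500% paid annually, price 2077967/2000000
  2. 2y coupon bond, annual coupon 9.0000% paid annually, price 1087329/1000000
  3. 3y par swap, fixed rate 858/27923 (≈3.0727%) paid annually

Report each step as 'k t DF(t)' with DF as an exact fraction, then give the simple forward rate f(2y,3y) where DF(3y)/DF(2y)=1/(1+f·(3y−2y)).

step 1 [1y] bond c/1=33/400: DF=(2077967/2000000 − 33/400·(0))/(1+33/400) = 4799/5000 ≈ 0.959800
step 2 [2y] bond c/1=9/100: DF=(1087329/1000000 − 9/100·(0.959800))/(1+9/100) = 9183/10000 ≈ 0.918300
step 3 [3y] swap r/1=858/27923: DF=(1 − 858/27923·(0.959800+0.918300))/(1+858/27923) = 4571/5000 ≈ 0.914200

1 1 4799/5000
2 2 9183/10000
3 3 4571/5000
f(2y,3y) = ((9183/10000)/(4571/5000) − 1)/(1) = 41/9142 ≈ 0.4485%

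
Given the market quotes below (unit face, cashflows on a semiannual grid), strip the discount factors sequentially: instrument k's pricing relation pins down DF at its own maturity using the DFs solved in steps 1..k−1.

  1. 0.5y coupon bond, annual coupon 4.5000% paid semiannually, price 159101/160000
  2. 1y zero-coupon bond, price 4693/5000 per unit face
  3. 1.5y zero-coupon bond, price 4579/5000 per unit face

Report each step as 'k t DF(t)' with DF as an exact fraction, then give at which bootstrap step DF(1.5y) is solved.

step 1 [0.5y] bond c/2=9/400: DF=(159101/160000 − 9/400·(0))/(1+9/400) = 389/400 ≈ 0.972500
step 2 [1y] zero: DF = P = 4693/5000 ≈ 0.938600
step 3 [1.5y] zero: DF = P = 4579/5000 ≈ 0.915800

1 1/2 389/400
2 1 4693/5000
3 3/2 4579/5000
DF(1.5y) is solved at step 3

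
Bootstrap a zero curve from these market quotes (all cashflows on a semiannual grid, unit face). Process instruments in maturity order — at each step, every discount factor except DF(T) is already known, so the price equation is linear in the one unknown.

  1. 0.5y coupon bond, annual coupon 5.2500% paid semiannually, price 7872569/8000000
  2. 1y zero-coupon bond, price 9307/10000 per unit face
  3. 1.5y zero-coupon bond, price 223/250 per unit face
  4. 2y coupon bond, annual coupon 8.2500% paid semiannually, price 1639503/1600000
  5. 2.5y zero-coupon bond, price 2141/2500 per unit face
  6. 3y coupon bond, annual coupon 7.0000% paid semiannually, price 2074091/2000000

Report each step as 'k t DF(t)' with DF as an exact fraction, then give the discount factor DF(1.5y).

step 1 [0.5y] bond c/2=21/800: DF=(7872569/8000000 − 21/800·(0))/(1+21/800) = 9589/10000 ≈ 0.958900
step 2 [1y] zero: DF = P = 9307/10000 ≈ 0.930700
step 3 [1.5y] zero: DF = P = 223/250 ≈ 0.892000
step 4 [2y] bond c/2=33/800: DF=(1639503/1600000 − 33/800·(0.958900+0.930700+0.892000))/(1+33/800) = 8739/10000 ≈ 0.873900
step 5 [2.5y] zero: DF = P = 2141/2500 ≈ 0.856400
step 6 [3y] bond c/2=7/200: DF=(2074091/2000000 − 7/200·(0.958900+0.930700+0.892000+0.873900+0.856400))/(1+7/200) = 4247/5000 ≈ 0.849400

1 1/2 9589/10000
2 1 9307/10000
3 3/2 223/250
4 2 8739/10000
5 5/2 2141/2500
6 3 4247/5000
DF(1.5y) = 223/250 ≈ 0.892000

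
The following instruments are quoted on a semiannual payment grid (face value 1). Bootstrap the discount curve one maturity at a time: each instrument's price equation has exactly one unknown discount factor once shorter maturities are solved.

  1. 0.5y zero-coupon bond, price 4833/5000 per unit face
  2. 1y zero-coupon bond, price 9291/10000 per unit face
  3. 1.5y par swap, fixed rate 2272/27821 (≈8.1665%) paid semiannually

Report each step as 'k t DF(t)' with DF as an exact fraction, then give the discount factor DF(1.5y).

step 1 [0.5y] zero: DF = P = 4833/5000 ≈ 0.966600
step 2 [1y] zero: DF = P = 9291/10000 ≈ 0.929100
step 3 [1.5y] swap r/2=1136/27821: DF=(1 − 1136/27821·(0.966600+0.929100))/(1+1136/27821) = 554/625 ≈ 0.886400

1 1/2 4833/5000
2 1 9291/10000
3 3/2 554/625
DF(1.5y) = 554/625 ≈ 0.886400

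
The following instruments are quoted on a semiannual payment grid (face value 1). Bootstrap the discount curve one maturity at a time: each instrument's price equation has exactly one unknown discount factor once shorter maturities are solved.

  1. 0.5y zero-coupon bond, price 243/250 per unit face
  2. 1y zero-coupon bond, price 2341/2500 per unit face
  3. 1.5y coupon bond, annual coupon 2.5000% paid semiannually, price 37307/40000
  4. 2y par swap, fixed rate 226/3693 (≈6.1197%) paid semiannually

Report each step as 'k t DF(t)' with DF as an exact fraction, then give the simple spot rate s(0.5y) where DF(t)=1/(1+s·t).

1 1/2 243/250
2 1 2341/2500
3 3/2 561/625
4 2 887/1000
s(0.5y) = (1/(243/250) − 1)/(1/2) = 14/243 ≈ 5.7613%

step 1 [0.5y] zero: DF = P = 243/250 ≈ 0.972000
step 2 [1y] zero: DF = P = 2341/2500 ≈ 0.936400
step 3 [1.5y] bond c/2=1/80: DF=(37307/40000 − 1/80·(0.972000+0.936400))/(1+1/80) = 561/625 ≈ 0.897600
step 4 [2y] swap r/2=113/3693: DF=(1 − 113/3693·(0.972000+0.936400+0.897600))/(1+113/3693) = 887/1000 ≈ 0.887000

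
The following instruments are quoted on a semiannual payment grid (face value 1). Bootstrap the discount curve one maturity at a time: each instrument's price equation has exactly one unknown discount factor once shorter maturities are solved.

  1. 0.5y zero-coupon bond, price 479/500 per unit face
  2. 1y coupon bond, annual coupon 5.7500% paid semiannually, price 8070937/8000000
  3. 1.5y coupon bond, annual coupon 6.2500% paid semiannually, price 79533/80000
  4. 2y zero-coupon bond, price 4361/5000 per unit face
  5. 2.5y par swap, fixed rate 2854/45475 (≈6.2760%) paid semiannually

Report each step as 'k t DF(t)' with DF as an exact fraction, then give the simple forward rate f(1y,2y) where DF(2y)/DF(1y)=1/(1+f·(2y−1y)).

step 1 [0.5y] zero: DF = P = 479/500 ≈ 0.958000
step 2 [1y] bond c/2=23/800: DF=(8070937/8000000 − 23/800·(0.958000))/(1+23/800) = 9539/10000 ≈ 0.953900
step 3 [1.5y] bond c/2=1/32: DF=(79533/80000 − 1/32·(0.958000+0.953900))/(1+1/32) = 9061/10000 ≈ 0.906100
step 4 [2y] zero: DF = P = 4361/5000 ≈ 0.872200
step 5 [2.5y] swap r/2=1427/45475: DF=(1 − 1427/45475·(0.958000+0.953900+0.906100+0.872200))/(1+1427/45475) = 8573/10000 ≈ 0.857300

1 1/2 479/500
2 1 9539/10000
3 3/2 9061/10000
4 2 4361/5000
5 5/2 8573/10000
f(1y,2y) = ((9539/10000)/(4361/5000) − 1)/(1) = 817/8722 ≈ 9.3671%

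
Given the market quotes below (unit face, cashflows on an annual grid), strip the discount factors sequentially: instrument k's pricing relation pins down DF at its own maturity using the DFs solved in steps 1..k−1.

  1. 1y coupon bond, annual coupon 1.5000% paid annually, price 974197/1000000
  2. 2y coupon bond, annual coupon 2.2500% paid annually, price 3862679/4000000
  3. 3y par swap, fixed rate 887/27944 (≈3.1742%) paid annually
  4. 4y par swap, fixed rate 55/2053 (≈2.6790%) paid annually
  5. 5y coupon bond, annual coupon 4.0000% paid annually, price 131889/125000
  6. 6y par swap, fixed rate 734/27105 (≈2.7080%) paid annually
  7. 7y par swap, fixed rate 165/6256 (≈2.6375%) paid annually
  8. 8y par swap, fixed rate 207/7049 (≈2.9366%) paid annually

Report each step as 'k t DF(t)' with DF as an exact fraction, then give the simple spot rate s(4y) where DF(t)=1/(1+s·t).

1 1 4799/5000
2 2 9233/10000
3 3 9113/10000
4 4 901/1000
5 5 2181/2500
6 6 2133/2500
7 7 167/200
8 8 793/1000
s(4y) = (1/(901/1000) − 1)/(4) = 99/3604 ≈ 2.7469%

step 1 [1y] bond c/1=3/200: DF=(974197/1000000 − 3/200·(0))/(1+3/200) = 4799/5000 ≈ 0.959800
step 2 [2y] bond c/1=9/400: DF=(3862679/4000000 − 9/400·(0.959800))/(1+9/400) = 9233/10000 ≈ 0.923300
step 3 [3y] swap r/1=887/27944: DF=(1 − 887/27944·(0.959800+0.923300))/(1+887/27944) = 9113/10000 ≈ 0.911300
step 4 [4y] swap r/1=55/2053: DF=(1 − 55/2053·(0.959800+0.923300+0.911300))/(1+55/2053) = 901/1000 ≈ 0.901000
step 5 [5y] bond c/1=1/25: DF=(131889/125000 − 1/25·(0.959800+0.923300+0.911300+0.901000))/(1+1/25) = 2181/2500 ≈ 0.872400
step 6 [6y] swap r/1=734/27105: DF=(1 − 734/27105·(0.959800+0.923300+0.911300+0.901000+0.872400))/(1+734/27105) = 2133/2500 ≈ 0.853200
step 7 [7y] swap r/1=165/6256: DF=(1 − 165/6256·(0.959800+0.923300+0.911300+0.901000+0.872400+0.853200))/(1+165/6256) = 167/200 ≈ 0.835000
step 8 [8y] swap r/1=207/7049: DF=(1 − 207/7049·(0.959800+0.923300+0.911300+0.901000+0.872400+0.853200+0.835000))/(1+207/7049) = 793/1000 ≈ 0.793000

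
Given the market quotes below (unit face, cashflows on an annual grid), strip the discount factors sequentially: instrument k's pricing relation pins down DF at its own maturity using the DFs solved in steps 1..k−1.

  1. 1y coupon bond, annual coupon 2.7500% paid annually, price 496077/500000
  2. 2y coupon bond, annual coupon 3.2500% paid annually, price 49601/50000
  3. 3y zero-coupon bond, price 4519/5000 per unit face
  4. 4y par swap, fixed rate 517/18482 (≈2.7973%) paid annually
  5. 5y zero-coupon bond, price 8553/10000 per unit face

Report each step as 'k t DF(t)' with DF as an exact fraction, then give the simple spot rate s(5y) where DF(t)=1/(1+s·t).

step 1 [1y] bond c/1=11/400: DF=(496077/500000 − 11/400·(0))/(1+11/400) = 1207/1250 ≈ 0.965600
step 2 [2y] bond c/1=13/400: DF=(49601/50000 − 13/400·(0.965600))/(1+13/400) = 1163/1250 ≈ 0.930400
step 3 [3y] zero: DF = P = 4519/5000 ≈ 0.903800
step 4 [4y] swap r/1=517/18482: DF=(1 − 517/18482·(0.965600+0.930400+0.903800))/(1+517/18482) = 4483/5000 ≈ 0.896600
step 5 [5y] zero: DF = P = 8553/10000 ≈ 0.855300

1 1 1207/1250
2 2 1163/1250
3 3 4519/5000
4 4 4483/5000
5 5 8553/10000
s(5y) = (1/(8553/10000) − 1)/(5) = 1447/42765 ≈ 3.3836%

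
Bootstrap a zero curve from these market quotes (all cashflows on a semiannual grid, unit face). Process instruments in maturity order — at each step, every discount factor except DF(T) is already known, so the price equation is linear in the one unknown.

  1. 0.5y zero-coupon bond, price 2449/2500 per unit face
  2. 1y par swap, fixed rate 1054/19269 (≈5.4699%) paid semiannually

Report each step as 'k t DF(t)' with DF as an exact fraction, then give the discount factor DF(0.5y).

1 1/2 2449/2500
2 1 9473/10000
DF(0.5y) = 2449/2500 ≈ 0.979600

step 1 [0.5y] zero: DF = P = 2449/2500 ≈ 0.979600
step 2 [1y] swap r/2=527/19269: DF=(1 − 527/19269·(0.979600))/(1+527/19269) = 9473/10000 ≈ 0.947300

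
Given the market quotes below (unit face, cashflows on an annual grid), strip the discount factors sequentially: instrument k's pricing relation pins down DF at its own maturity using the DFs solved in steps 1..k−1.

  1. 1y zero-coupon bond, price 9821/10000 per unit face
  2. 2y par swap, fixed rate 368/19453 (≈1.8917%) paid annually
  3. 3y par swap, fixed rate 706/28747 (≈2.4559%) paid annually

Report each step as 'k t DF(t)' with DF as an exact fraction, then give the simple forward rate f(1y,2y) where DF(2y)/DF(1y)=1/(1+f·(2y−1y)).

1 1 9821/10000
2 2 602/625
3 3 4647/5000
f(1y,2y) = ((9821/10000)/(602/625) − 1)/(1) = 27/1376 ≈ 1.9622%

step 1 [1y] zero: DF = P = 9821/10000 ≈ 0.982100
step 2 [2y] swap r/1=368/19453: DF=(1 − 368/19453·(0.982100))/(1+368/19453) = 602/625 ≈ 0.963200
step 3 [3y] swap r/1=706/28747: DF=(1 − 706/28747·(0.982100+0.963200))/(1+706/28747) = 4647/5000 ≈ 0.929400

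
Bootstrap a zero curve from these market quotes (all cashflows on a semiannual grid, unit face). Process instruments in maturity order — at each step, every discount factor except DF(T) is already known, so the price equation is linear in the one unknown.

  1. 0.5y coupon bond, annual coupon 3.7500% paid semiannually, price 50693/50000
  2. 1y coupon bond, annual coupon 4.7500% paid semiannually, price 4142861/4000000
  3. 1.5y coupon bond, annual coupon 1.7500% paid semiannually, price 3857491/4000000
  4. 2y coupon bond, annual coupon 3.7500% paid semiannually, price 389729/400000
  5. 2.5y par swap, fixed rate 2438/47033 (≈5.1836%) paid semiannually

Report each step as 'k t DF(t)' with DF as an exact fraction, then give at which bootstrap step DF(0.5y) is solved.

1 1/2 622/625
2 1 4943/5000
3 3/2 2347/2500
4 2 4513/5000
5 5/2 8781/10000
DF(0.5y) is solved at step 1

step 1 [0.5y] bond c/2=3/160: DF=(50693/50000 − 3/160·(0))/(1+3/160) = 622/625 ≈ 0.995200
step 2 [1y] bond c/2=19/800: DF=(4142861/4000000 − 19/800·(0.995200))/(1+19/800) = 4943/5000 ≈ 0.988600
step 3 [1.5y] bond c/2=7/800: DF=(3857491/4000000 − 7/800·(0.995200+0.988600))/(1+7/800) = 2347/2500 ≈ 0.938800
step 4 [2y] bond c/2=3/160: DF=(389729/400000 − 3/160·(0.995200+0.988600+0.938800))/(1+3/160) = 4513/5000 ≈ 0.902600
step 5 [2.5y] swap r/2=1219/47033: DF=(1 − 1219/47033·(0.995200+0.988600+0.938800+0.902600))/(1+1219/47033) = 8781/10000 ≈ 0.878100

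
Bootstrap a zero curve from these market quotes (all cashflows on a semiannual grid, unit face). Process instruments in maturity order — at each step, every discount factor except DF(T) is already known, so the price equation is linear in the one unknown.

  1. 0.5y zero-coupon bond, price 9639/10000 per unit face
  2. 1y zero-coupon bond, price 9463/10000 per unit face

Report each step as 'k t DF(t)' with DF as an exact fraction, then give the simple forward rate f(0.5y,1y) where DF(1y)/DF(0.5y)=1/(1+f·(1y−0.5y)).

step 1 [0.5y] zero: DF = P = 9639/10000 ≈ 0.963900
step 2 [1y] zero: DF = P = 9463/10000 ≈ 0.946300

1 1/2 9639/10000
2 1 9463/10000
f(0.5y,1y) = ((9639/10000)/(9463/10000) − 1)/(1/2) = 352/9463 ≈ 3.7198%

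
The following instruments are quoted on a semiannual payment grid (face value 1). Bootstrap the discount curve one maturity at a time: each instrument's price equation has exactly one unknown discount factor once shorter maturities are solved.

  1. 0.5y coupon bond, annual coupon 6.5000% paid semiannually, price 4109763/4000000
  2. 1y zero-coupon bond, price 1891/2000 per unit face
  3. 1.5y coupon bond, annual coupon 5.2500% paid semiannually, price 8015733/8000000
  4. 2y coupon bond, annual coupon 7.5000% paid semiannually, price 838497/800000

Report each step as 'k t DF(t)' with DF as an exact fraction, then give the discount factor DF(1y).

1 1/2 9951/10000
2 1 1891/2000
3 3/2 9267/10000
4 2 4533/5000
DF(1y) = 1891/2000 ≈ 0.945500

step 1 [0.5y] bond c/2=13/400: DF=(4109763/4000000 − 13/400·(0))/(1+13/400) = 9951/10000 ≈ 0.995100
step 2 [1y] zero: DF = P = 1891/2000 ≈ 0.945500
step 3 [1.5y] bond c/2=21/800: DF=(8015733/8000000 − 21/800·(0.995100+0.945500))/(1+21/800) = 9267/10000 ≈ 0.926700
step 4 [2y] bond c/2=3/80: DF=(838497/800000 − 3/80·(0.995100+0.945500+0.926700))/(1+3/80) = 4533/5000 ≈ 0.906600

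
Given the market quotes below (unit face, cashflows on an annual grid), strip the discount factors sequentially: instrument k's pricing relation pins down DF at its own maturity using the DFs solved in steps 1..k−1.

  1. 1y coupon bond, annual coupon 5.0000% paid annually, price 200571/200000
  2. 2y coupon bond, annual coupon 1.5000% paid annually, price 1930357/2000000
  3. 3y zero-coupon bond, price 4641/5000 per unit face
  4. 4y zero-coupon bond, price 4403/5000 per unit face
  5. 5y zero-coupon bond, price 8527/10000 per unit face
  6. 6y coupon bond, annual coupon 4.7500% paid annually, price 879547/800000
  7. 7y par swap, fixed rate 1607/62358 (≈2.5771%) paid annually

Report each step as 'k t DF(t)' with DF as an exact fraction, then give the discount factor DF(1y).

1 1 9551/10000
2 2 1171/1250
3 3 4641/5000
4 4 4403/5000
5 5 8527/10000
6 6 8431/10000
7 7 8393/10000
DF(1y) = 9551/10000 ≈ 0.955100

step 1 [1y] bond c/1=1/20: DF=(200571/200000 − 1/20·(0))/(1+1/20) = 9551/10000 ≈ 0.955100
step 2 [2y] bond c/1=3/200: DF=(1930357/2000000 − 3/200·(0.955100))/(1+3/200) = 1171/1250 ≈ 0.936800
step 3 [3y] zero: DF = P = 4641/5000 ≈ 0.928200
step 4 [4y] zero: DF = P = 4403/5000 ≈ 0.880600
step 5 [5y] zero: DF = P = 8527/10000 ≈ 0.852700
step 6 [6y] bond c/1=19/400: DF=(879547/800000 − 19/400·(0.955100+0.936800+0.928200+0.880600+0.852700))/(1+19/400) = 8431/10000 ≈ 0.843100
step 7 [7y] swap r/1=1607/62358: DF=(1 − 1607/62358·(0.955100+0.936800+0.928200+0.880600+0.852700+0.843100))/(1+1607/62358) = 8393/10000 ≈ 0.839300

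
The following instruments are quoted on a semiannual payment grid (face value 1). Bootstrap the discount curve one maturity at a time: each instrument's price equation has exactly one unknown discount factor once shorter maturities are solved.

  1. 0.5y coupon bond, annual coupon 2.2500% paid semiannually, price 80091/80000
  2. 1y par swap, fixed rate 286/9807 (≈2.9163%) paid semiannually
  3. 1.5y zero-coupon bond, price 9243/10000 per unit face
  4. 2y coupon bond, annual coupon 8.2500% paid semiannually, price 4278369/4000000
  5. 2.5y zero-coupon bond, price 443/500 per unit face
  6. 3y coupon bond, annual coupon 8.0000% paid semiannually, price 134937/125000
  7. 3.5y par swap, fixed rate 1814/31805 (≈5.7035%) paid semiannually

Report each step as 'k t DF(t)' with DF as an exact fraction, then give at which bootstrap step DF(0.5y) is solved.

1 1/2 99/100
2 1 4857/5000
3 3/2 9243/10000
4 2 9129/10000
5 5/2 443/500
6 3 4289/5000
7 7/2 4093/5000
DF(0.5y) is solved at step 1

step 1 [0.5y] bond c/2=9/800: DF=(80091/80000 − 9/800·(0))/(1+9/800) = 99/100 ≈ 0.990000
step 2 [1y] swap r/2=143/9807: DF=(1 − 143/9807·(0.990000))/(1+143/9807) = 4857/5000 ≈ 0.971400
step 3 [1.5y] zero: DF = P = 9243/10000 ≈ 0.924300
step 4 [2y] bond c/2=33/800: DF=(4278369/4000000 − 33/800·(0.990000+0.971400+0.924300))/(1+33/800) = 9129/10000 ≈ 0.912900
step 5 [2.5y] zero: DF = P = 443/500 ≈ 0.886000
step 6 [3y] bond c/2=1/25: DF=(134937/125000 − 1/25·(0.990000+0.971400+0.924300+0.912900+0.886000))/(1+1/25) = 4289/5000 ≈ 0.857800
step 7 [3.5y] swap r/2=907/31805: DF=(1 − 907/31805·(0.990000+0.971400+0.924300+0.912900+0.886000+0.857800))/(1+907/31805) = 4093/5000 ≈ 0.818600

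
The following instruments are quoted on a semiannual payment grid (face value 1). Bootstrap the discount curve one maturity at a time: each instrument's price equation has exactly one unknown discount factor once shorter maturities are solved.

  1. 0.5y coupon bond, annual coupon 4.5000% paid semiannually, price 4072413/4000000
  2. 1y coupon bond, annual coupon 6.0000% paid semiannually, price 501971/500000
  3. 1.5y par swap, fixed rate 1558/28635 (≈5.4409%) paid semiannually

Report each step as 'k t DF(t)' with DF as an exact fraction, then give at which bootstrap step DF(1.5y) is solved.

step 1 [0.5y] bond c/2=9/400: DF=(4072413/4000000 − 9/400·(0))/(1+9/400) = 9957/10000 ≈ 0.995700
step 2 [1y] bond c/2=3/100: DF=(501971/500000 − 3/100·(0.995700))/(1+3/100) = 9457/10000 ≈ 0.945700
step 3 [1.5y] swap r/2=779/28635: DF=(1 − 779/28635·(0.995700+0.945700))/(1+779/28635) = 9221/10000 ≈ 0.922100

1 1/2 9957/10000
2 1 9457/10000
3 3/2 9221/10000
DF(1.5y) is solved at step 3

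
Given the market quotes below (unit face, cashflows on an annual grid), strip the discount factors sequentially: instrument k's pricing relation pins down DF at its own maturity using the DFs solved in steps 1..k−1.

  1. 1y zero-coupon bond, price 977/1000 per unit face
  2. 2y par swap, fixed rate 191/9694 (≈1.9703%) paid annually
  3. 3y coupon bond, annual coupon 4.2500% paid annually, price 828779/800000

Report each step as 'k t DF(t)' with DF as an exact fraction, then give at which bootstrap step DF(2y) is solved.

1 1 977/1000
2 2 4809/5000
3 3 9147/10000
DF(2y) is solved at step 2

step 1 [1y] zero: DF = P = 977/1000 ≈ 0.977000
step 2 [2y] swap r/1=191/9694: DF=(1 − 191/9694·(0.977000))/(1+191/9694) = 4809/5000 ≈ 0.961800
step 3 [3y] bond c/1=17/400: DF=(828779/800000 − 17/400·(0.977000+0.961800))/(1+17/400) = 9147/10000 ≈ 0.914700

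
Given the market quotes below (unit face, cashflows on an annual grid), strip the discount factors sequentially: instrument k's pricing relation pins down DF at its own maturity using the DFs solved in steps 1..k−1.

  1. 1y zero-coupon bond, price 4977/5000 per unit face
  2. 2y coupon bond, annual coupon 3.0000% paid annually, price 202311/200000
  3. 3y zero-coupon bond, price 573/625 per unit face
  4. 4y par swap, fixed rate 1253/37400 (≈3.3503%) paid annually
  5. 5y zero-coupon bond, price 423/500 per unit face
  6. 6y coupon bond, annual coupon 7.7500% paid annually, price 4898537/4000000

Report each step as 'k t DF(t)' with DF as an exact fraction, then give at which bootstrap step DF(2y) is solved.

step 1 [1y] zero: DF = P = 4977/5000 ≈ 0.995400
step 2 [2y] bond c/1=3/100: DF=(202311/200000 − 3/100·(0.995400))/(1+3/100) = 9531/10000 ≈ 0.953100
step 3 [3y] zero: DF = P = 573/625 ≈ 0.916800
step 4 [4y] swap r/1=1253/37400: DF=(1 − 1253/37400·(0.995400+0.953100+0.916800))/(1+1253/37400) = 8747/10000 ≈ 0.874700
step 5 [5y] zero: DF = P = 423/500 ≈ 0.846000
step 6 [6y] bond c/1=31/400: DF=(4898537/4000000 − 31/400·(0.995400+0.953100+0.916800+0.874700+0.846000))/(1+31/400) = 8067/10000 ≈ 0.806700

1 1 4977/5000
2 2 9531/10000
3 3 573/625
4 4 8747/10000
5 5 423/500
6 6 8067/10000
DF(2y) is solved at step 2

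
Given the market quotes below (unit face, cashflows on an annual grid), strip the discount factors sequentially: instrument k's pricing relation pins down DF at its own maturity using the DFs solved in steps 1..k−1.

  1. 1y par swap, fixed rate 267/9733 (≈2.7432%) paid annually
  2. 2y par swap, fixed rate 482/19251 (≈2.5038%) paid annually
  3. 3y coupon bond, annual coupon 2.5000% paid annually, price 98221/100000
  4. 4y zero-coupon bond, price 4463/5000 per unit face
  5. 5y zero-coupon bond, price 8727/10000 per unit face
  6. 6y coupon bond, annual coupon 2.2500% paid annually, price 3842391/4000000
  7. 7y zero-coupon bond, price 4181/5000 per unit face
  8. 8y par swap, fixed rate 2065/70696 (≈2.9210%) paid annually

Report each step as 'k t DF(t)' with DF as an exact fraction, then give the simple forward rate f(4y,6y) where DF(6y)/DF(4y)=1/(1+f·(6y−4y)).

1 1 9733/10000
2 2 4759/5000
3 3 9113/10000
4 4 4463/5000
5 5 8727/10000
6 6 4191/5000
7 7 4181/5000
8 8 1587/2000
f(4y,6y) = ((4463/5000)/(4191/5000) − 1)/(2) = 136/4191 ≈ 3.2450%

step 1 [1y] swap r/1=267/9733: DF=(1 − 267/9733·(0))/(1+267/9733) = 9733/10000 ≈ 0.973300
step 2 [2y] swap r/1=482/19251: DF=(1 − 482/19251·(0.973300))/(1+482/19251) = 4759/5000 ≈ 0.951800
step 3 [3y] bond c/1=1/40: DF=(98221/100000 − 1/40·(0.973300+0.951800))/(1+1/40) = 9113/10000 ≈ 0.911300
step 4 [4y] zero: DF = P = 4463/5000 ≈ 0.892600
step 5 [5y] zero: DF = P = 8727/10000 ≈ 0.872700
step 6 [6y] bond c/1=9/400: DF=(3842391/4000000 − 9/400·(0.973300+0.951800+0.911300+0.892600+0.872700))/(1+9/400) = 4191/5000 ≈ 0.838200
step 7 [7y] zero: DF = P = 4181/5000 ≈ 0.836200
step 8 [8y] swap r/1=2065/70696: DF=(1 − 2065/70696·(0.973300+0.951800+0.911300+0.892600+0.872700+0.838200+0.836200))/(1+2065/70696) = 1587/2000 ≈ 0.793500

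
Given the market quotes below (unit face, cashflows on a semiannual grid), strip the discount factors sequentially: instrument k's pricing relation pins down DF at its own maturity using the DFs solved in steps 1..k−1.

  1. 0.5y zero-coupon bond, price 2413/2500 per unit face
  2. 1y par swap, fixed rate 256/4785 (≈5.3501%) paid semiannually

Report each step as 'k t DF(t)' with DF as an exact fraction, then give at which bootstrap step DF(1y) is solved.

1 1/2 2413/2500
2 1 593/625
DF(1y) is solved at step 2

step 1 [0.5y] zero: DF = P = 2413/2500 ≈ 0.965200
step 2 [1y] swap r/2=128/4785: DF=(1 − 128/4785·(0.965200))/(1+128/4785) = 593/625 ≈ 0.948800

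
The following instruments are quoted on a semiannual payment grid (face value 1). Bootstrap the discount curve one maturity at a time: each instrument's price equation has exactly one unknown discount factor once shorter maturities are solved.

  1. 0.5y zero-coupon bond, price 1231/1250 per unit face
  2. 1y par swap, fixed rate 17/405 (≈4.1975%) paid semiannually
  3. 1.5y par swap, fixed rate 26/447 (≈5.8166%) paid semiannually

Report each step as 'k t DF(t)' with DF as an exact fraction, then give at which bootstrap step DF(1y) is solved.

1 1/2 1231/1250
2 1 1199/1250
3 3/2 573/625
DF(1y) is solved at step 2

step 1 [0.5y] zero: DF = P = 1231/1250 ≈ 0.984800
step 2 [1y] swap r/2=17/810: DF=(1 − 17/810·(0.984800))/(1+17/810) = 1199/1250 ≈ 0.959200
step 3 [1.5y] swap r/2=13/447: DF=(1 − 13/447·(0.984800+0.959200))/(1+13/447) = 573/625 ≈ 0.916800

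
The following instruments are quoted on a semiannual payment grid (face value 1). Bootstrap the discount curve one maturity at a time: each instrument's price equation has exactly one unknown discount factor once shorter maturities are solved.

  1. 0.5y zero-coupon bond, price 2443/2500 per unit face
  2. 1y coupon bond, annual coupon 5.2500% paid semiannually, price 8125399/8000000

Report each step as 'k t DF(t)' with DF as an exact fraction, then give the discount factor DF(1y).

step 1 [0.5y] zero: DF = P = 2443/2500 ≈ 0.977200
step 2 [1y] bond c/2=21/800: DF=(8125399/8000000 − 21/800·(0.977200))/(1+21/800) = 9647/10000 ≈ 0.964700

1 1/2 2443/2500
2 1 9647/10000
DF(1y) = 9647/10000 ≈ 0.964700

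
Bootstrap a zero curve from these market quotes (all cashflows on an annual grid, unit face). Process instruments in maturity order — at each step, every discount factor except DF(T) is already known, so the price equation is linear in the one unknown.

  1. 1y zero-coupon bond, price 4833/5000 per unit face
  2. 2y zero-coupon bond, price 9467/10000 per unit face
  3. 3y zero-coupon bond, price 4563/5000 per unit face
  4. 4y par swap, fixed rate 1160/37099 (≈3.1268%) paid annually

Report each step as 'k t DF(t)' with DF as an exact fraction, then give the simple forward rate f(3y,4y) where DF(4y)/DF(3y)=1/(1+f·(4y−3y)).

step 1 [1y] zero: DF = P = 4833/5000 ≈ 0.966600
step 2 [2y] zero: DF = P = 9467/10000 ≈ 0.946700
step 3 [3y] zero: DF = P = 4563/5000 ≈ 0.912600
step 4 [4y] swap r/1=1160/37099: DF=(1 − 1160/37099·(0.966600+0.946700+0.912600))/(1+1160/37099) = 221/250 ≈ 0.884000

1 1 4833/5000
2 2 9467/10000
3 3 4563/5000
4 4 221/250
f(3y,4y) = ((4563/5000)/(221/250) − 1)/(1) = 11/340 ≈ 3.2353%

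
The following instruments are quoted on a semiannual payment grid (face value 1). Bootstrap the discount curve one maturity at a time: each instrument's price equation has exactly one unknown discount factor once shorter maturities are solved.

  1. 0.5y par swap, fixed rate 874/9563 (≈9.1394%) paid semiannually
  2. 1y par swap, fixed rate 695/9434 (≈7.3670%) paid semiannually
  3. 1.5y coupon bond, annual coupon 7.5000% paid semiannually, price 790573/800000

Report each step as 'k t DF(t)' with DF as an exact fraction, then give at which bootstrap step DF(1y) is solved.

1 1/2 9563/10000
2 1 1861/2000
3 3/2 8843/10000
DF(1y) is solved at step 2

step 1 [0.5y] swap r/2=437/9563: DF=(1 − 437/9563·(0))/(1+437/9563) = 9563/10000 ≈ 0.956300
step 2 [1y] swap r/2=695/18868: DF=(1 − 695/18868·(0.956300))/(1+695/18868) = 1861/2000 ≈ 0.930500
step 3 [1.5y] bond c/2=3/80: DF=(790573/800000 − 3/80·(0.956300+0.930500))/(1+3/80) = 8843/10000 ≈ 0.884300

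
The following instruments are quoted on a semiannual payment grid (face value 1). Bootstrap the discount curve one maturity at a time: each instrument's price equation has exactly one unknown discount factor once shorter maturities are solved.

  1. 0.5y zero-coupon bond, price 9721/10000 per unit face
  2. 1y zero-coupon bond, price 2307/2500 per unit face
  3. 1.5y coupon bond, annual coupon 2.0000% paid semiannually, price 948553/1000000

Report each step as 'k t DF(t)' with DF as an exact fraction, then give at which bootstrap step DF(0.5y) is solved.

1 1/2 9721/10000
2 1 2307/2500
3 3/2 2301/2500
DF(0.5y) is solved at step 1

step 1 [0.5y] zero: DF = P = 9721/10000 ≈ 0.972100
step 2 [1y] zero: DF = P = 2307/2500 ≈ 0.922800
step 3 [1.5y] bond c/2=1/100: DF=(948553/1000000 − 1/100·(0.972100+0.922800))/(1+1/100) = 2301/2500 ≈ 0.920400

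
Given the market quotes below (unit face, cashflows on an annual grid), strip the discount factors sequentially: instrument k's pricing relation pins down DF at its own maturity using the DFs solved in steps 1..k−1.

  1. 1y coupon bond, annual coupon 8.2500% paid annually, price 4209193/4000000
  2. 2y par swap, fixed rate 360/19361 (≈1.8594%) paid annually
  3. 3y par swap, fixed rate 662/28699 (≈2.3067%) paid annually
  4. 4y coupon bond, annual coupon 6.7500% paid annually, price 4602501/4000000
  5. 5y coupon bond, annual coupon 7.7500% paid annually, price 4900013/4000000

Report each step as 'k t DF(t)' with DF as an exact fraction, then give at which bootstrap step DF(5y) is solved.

1 1 9721/10000
2 2 241/250
3 3 4669/5000
4 4 2241/2500
5 5 433/500
DF(5y) is solved at step 5

step 1 [1y] bond c/1=33/400: DF=(4209193/4000000 − 33/400·(0))/(1+33/400) = 9721/10000 ≈ 0.972100
step 2 [2y] swap r/1=360/19361: DF=(1 − 360/19361·(0.972100))/(1+360/19361) = 241/250 ≈ 0.964000
step 3 [3y] swap r/1=662/28699: DF=(1 − 662/28699·(0.972100+0.964000))/(1+662/28699) = 4669/5000 ≈ 0.933800
step 4 [4y] bond c/1=27/400: DF=(4602501/4000000 − 27/400·(0.972100+0.964000+0.933800))/(1+27/400) = 2241/2500 ≈ 0.896400
step 5 [5y] bond c/1=31/400: DF=(4900013/4000000 − 31/400·(0.972100+0.964000+0.933800+0.896400))/(1+31/400) = 433/500 ≈ 0.866000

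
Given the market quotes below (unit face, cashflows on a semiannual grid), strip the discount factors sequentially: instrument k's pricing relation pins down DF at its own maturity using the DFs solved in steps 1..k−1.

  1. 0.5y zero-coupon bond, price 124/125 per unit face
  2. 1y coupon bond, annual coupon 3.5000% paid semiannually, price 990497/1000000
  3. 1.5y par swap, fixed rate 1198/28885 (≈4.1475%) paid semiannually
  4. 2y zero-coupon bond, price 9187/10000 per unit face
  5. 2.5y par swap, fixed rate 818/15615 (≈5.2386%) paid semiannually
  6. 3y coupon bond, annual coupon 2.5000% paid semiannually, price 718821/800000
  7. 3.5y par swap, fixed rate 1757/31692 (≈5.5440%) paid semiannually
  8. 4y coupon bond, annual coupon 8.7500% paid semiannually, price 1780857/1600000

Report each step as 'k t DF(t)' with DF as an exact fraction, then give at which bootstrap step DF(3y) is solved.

step 1 [0.5y] zero: DF = P = 124/125 ≈ 0.992000
step 2 [1y] bond c/2=7/400: DF=(990497/1000000 − 7/400·(0.992000))/(1+7/400) = 2391/2500 ≈ 0.956400
step 3 [1.5y] swap r/2=599/28885: DF=(1 − 599/28885·(0.992000+0.956400))/(1+599/28885) = 9401/10000 ≈ 0.940100
step 4 [2y] zero: DF = P = 9187/10000 ≈ 0.918700
step 5 [2.5y] swap r/2=409/15615: DF=(1 − 409/15615·(0.992000+0.956400+0.940100+0.918700))/(1+409/15615) = 8773/10000 ≈ 0.877300
step 6 [3y] bond c/2=1/80: DF=(718821/800000 − 1/80·(0.992000+0.956400+0.940100+0.918700+0.877300))/(1+1/80) = 1037/1250 ≈ 0.829600
step 7 [3.5y] swap r/2=1757/63384: DF=(1 − 1757/63384·(0.992000+0.956400+0.940100+0.918700+0.877300+0.829600))/(1+1757/63384) = 8243/10000 ≈ 0.824300
step 8 [4y] bond c/2=7/160: DF=(1780857/1600000 − 7/160·(0.992000+0.956400+0.940100+0.918700+0.877300+0.829600+0.824300))/(1+7/160) = 8007/10000 ≈ 0.800700

1 1/2 124/125
2 1 2391/2500
3 3/2 9401/10000
4 2 9187/10000
5 5/2 8773/10000
6 3 1037/1250
7 7/2 8243/10000
8 4 8007/10000
DF(3y) is solved at step 6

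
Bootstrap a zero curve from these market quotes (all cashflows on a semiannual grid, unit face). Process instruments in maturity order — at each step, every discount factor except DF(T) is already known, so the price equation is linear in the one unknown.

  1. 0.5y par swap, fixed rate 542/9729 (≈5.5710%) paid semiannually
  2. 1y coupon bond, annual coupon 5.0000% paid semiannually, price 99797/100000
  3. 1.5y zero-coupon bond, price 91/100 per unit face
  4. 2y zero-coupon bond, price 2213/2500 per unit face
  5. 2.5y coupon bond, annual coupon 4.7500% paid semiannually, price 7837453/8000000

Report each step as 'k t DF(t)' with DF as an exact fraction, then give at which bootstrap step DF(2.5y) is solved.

step 1 [0.5y] swap r/2=271/9729: DF=(1 − 271/9729·(0))/(1+271/9729) = 9729/10000 ≈ 0.972900
step 2 [1y] bond c/2=1/40: DF=(99797/100000 − 1/40·(0.972900))/(1+1/40) = 9499/10000 ≈ 0.949900
step 3 [1.5y] zero: DF = P = 91/100 ≈ 0.910000
step 4 [2y] zero: DF = P = 2213/2500 ≈ 0.885200
step 5 [2.5y] bond c/2=19/800: DF=(7837453/8000000 − 19/800·(0.972900+0.949900+0.910000+0.885200))/(1+19/800) = 8707/10000 ≈ 0.870700

1 1/2 9729/10000
2 1 9499/10000
3 3/2 91/100
4 2 2213/2500
5 5/2 8707/10000
DF(2.5y) is solved at step 5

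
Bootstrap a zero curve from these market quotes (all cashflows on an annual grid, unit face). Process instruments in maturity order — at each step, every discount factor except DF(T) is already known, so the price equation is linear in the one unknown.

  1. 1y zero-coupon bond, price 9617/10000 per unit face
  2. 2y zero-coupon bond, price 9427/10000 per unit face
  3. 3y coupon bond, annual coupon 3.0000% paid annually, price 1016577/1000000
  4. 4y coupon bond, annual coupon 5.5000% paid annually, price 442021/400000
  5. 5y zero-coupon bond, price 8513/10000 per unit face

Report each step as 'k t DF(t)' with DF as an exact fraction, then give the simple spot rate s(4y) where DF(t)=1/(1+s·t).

1 1 9617/10000
2 2 9427/10000
3 3 1863/2000
4 4 2249/2500
5 5 8513/10000
s(4y) = (1/(2249/2500) − 1)/(4) = 251/8996 ≈ 2.7901%

step 1 [1y] zero: DF = P = 9617/10000 ≈ 0.961700
step 2 [2y] zero: DF = P = 9427/10000 ≈ 0.942700
step 3 [3y] bond c/1=3/100: DF=(1016577/1000000 − 3/100·(0.961700+0.942700))/(1+3/100) = 1863/2000 ≈ 0.931500
step 4 [4y] bond c/1=11/200: DF=(442021/400000 − 11/200·(0.961700+0.942700+0.931500))/(1+11/200) = 2249/2500 ≈ 0.899600
step 5 [5y] zero: DF = P = 8513/10000 ≈ 0.851300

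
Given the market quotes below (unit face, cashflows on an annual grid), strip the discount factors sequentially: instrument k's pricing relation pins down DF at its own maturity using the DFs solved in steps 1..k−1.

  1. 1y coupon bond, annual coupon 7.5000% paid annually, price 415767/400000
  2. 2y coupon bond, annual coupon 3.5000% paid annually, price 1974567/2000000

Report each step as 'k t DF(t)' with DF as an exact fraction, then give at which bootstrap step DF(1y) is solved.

1 1 9669/10000
2 2 2303/2500
DF(1y) is solved at step 1

step 1 [1y] bond c/1=3/40: DF=(415767/400000 − 3/40·(0))/(1+3/40) = 9669/10000 ≈ 0.966900
step 2 [2y] bond c/1=7/200: DF=(1974567/2000000 − 7/200·(0.966900))/(1+7/200) = 2303/2500 ≈ 0.921200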